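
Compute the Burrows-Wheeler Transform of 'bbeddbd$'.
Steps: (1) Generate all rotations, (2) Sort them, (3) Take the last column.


Rotations (sorted):
  0: $bbeddbd -> last char: d
  1: bbeddbd$ -> last char: $
  2: bd$bbedd -> last char: d
  3: beddbd$b -> last char: b
  4: d$bbeddb -> last char: b
  5: dbd$bbed -> last char: d
  6: ddbd$bbe -> last char: e
  7: eddbd$bb -> last char: b


BWT = d$dbbdeb


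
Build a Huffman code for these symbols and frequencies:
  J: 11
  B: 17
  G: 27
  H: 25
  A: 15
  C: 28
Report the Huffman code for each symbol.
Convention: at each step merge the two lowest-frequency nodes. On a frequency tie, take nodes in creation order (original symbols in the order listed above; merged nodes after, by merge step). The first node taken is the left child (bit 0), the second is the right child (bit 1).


Huffman tree construction:
Step 1: Merge J(11) + A(15) = 26
Step 2: Merge B(17) + H(25) = 42
Step 3: Merge (J+A)(26) + G(27) = 53
Step 4: Merge C(28) + (B+H)(42) = 70
Step 5: Merge ((J+A)+G)(53) + (C+(B+H))(70) = 123
Read each symbol's code off the tree from the root (left child = 0, right child = 1).

Codes:
  J: 000 (length 3)
  B: 110 (length 3)
  G: 01 (length 2)
  H: 111 (length 3)
  A: 001 (length 3)
  C: 10 (length 2)
Average code length: 314/123 = 2.5528 bits/symbol


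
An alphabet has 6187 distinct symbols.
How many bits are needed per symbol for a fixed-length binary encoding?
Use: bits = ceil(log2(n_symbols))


log2(6187) = 12.595
Bracket: 2^12 = 4096 < 6187 <= 2^13 = 8192
So ceil(log2(6187)) = 13

bits = ceil(log2(6187)) = ceil(12.595) = 13 bits


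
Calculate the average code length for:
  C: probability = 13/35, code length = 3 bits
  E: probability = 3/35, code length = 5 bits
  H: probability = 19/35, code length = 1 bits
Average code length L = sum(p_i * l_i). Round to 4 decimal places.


Weighted contributions p_i * l_i:
  C: (13/35) * 3 = 39/35
  E: (3/35) * 5 = 15/35
  H: (19/35) * 1 = 19/35
Sum = (39 + 15 + 19)/35 = 73/35

L = 73/35 = 2.0857 bits/symbol


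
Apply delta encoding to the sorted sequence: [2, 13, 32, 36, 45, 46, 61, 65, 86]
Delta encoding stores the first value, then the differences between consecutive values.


First value: 2
Deltas:
  13 - 2 = 11
  32 - 13 = 19
  36 - 32 = 4
  45 - 36 = 9
  46 - 45 = 1
  61 - 46 = 15
  65 - 61 = 4
  86 - 65 = 21


Delta encoded: [2, 11, 19, 4, 9, 1, 15, 4, 21]


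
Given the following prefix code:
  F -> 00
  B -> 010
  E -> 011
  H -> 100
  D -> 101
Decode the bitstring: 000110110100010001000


Decoding step by step:
Bits 00 -> F
Bits 011 -> E
Bits 011 -> E
Bits 010 -> B
Bits 00 -> F
Bits 100 -> H
Bits 010 -> B
Bits 00 -> F


Decoded message: FEEBFHBF


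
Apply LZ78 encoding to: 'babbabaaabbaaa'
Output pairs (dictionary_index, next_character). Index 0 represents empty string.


LZ78 encoding steps:
Dictionary: {0: ''}
Step 1: w='' (idx 0), next='b' -> output (0, 'b'), add 'b' as idx 1
Step 2: w='' (idx 0), next='a' -> output (0, 'a'), add 'a' as idx 2
Step 3: w='b' (idx 1), next='b' -> output (1, 'b'), add 'bb' as idx 3
Step 4: w='a' (idx 2), next='b' -> output (2, 'b'), add 'ab' as idx 4
Step 5: w='a' (idx 2), next='a' -> output (2, 'a'), add 'aa' as idx 5
Step 6: w='ab' (idx 4), next='b' -> output (4, 'b'), add 'abb' as idx 6
Step 7: w='aa' (idx 5), next='a' -> output (5, 'a'), add 'aaa' as idx 7


Encoded: [(0, 'b'), (0, 'a'), (1, 'b'), (2, 'b'), (2, 'a'), (4, 'b'), (5, 'a')]


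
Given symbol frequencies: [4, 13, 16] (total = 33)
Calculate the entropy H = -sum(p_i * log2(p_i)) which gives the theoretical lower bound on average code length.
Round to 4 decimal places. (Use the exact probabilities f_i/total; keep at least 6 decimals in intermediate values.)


Per-symbol terms -p_i * log2(p_i) with p_i = f_i/33:
  p = 4/33 = 0.121212: log2(p) = -3.044394, -p*log2(p) = 0.369017
  p = 13/33 = 0.393939: log2(p) = -1.343954, -p*log2(p) = 0.529437
  p = 16/33 = 0.484848: log2(p) = -1.044394, -p*log2(p) = 0.506373
H = 0.369017 + 0.529437 + 0.506373 = 1.404827

H = 1.4048 bits/symbol


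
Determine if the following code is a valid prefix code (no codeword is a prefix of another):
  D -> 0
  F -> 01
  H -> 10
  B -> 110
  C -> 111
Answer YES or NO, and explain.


Checking each pair (does one codeword prefix another?):
  D='0' vs F='01': prefix -- VIOLATION

NO -- this is NOT a valid prefix code. D (0) is a prefix of F (01).


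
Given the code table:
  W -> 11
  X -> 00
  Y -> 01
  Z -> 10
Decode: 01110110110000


Decoding:
01 -> Y
11 -> W
01 -> Y
10 -> Z
11 -> W
00 -> X
00 -> X


Result: YWYZWXX


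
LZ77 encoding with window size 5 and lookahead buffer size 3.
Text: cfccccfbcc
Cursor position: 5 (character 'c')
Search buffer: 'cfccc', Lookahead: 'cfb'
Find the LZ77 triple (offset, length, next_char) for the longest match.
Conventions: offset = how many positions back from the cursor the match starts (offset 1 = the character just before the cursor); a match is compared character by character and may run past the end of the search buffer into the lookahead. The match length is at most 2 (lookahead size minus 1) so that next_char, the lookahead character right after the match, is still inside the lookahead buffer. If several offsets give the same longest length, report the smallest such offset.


Try each offset into the search buffer:
  offset=1 (pos 4, char 'c'): match length 1
  offset=2 (pos 3, char 'c'): match length 1
  offset=3 (pos 2, char 'c'): match length 1
  offset=4 (pos 1, char 'f'): match length 0
  offset=5 (pos 0, char 'c'): match length 2
Longest match has length 2 at offset 5.
next_char = character at position 5 + 2 = 7 -> 'b'

Best match: offset=5, length=2 (matching 'cf' starting at position 0)
LZ77 triple: (5, 2, 'b')


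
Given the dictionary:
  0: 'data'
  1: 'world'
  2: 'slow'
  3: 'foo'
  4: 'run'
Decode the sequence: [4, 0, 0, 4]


Look up each index in the dictionary:
  4 -> 'run'
  0 -> 'data'
  0 -> 'data'
  4 -> 'run'

Decoded: "run data data run"


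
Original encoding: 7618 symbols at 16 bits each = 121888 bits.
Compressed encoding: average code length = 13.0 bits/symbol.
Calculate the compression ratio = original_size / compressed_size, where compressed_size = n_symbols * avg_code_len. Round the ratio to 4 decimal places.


original_size = n_symbols * orig_bits = 7618 * 16 = 121888 bits
compressed_size = n_symbols * avg_code_len = 7618 * 13.0 = 99034.0 bits
ratio = original_size / compressed_size = 121888 / 99034.0 = 1.2308

Compression ratio = 1.2308


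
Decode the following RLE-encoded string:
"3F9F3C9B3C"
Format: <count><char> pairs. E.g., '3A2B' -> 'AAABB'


Expanding each <count><char> pair:
  3F -> 'FFF'
  9F -> 'FFFFFFFFF'
  3C -> 'CCC'
  9B -> 'BBBBBBBBB'
  3C -> 'CCC'

Decoded = FFFFFFFFFFFFCCCBBBBBBBBBCCC


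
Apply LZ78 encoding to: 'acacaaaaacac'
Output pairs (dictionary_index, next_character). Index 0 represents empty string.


LZ78 encoding steps:
Dictionary: {0: ''}
Step 1: w='' (idx 0), next='a' -> output (0, 'a'), add 'a' as idx 1
Step 2: w='' (idx 0), next='c' -> output (0, 'c'), add 'c' as idx 2
Step 3: w='a' (idx 1), next='c' -> output (1, 'c'), add 'ac' as idx 3
Step 4: w='a' (idx 1), next='a' -> output (1, 'a'), add 'aa' as idx 4
Step 5: w='aa' (idx 4), next='a' -> output (4, 'a'), add 'aaa' as idx 5
Step 6: w='c' (idx 2), next='a' -> output (2, 'a'), add 'ca' as idx 6
Step 7: w='c' (idx 2), end of input -> output (2, '')


Encoded: [(0, 'a'), (0, 'c'), (1, 'c'), (1, 'a'), (4, 'a'), (2, 'a'), (2, '')]


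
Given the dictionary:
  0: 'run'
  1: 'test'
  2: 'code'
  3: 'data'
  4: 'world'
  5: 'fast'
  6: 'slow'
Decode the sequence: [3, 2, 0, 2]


Look up each index in the dictionary:
  3 -> 'data'
  2 -> 'code'
  0 -> 'run'
  2 -> 'code'

Decoded: "data code run code"


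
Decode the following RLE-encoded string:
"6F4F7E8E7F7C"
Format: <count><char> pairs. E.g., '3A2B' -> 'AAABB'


Expanding each <count><char> pair:
  6F -> 'FFFFFF'
  4F -> 'FFFF'
  7E -> 'EEEEEEE'
  8E -> 'EEEEEEEE'
  7F -> 'FFFFFFF'
  7C -> 'CCCCCCC'

Decoded = FFFFFFFFFFEEEEEEEEEEEEEEEFFFFFFFCCCCCCC


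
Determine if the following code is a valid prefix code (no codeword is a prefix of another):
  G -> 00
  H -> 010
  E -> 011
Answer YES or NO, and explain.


Checking each pair (does one codeword prefix another?):
  G='00' vs H='010': no prefix
  G='00' vs E='011': no prefix
  H='010' vs G='00': no prefix
  H='010' vs E='011': no prefix
  E='011' vs G='00': no prefix
  E='011' vs H='010': no prefix
No violation found over all pairs.

YES -- this is a valid prefix code. No codeword is a prefix of any other codeword.


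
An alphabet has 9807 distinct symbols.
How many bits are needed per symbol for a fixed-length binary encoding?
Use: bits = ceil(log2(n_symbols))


log2(9807) = 13.2596
Bracket: 2^13 = 8192 < 9807 <= 2^14 = 16384
So ceil(log2(9807)) = 14

bits = ceil(log2(9807)) = ceil(13.2596) = 14 bits


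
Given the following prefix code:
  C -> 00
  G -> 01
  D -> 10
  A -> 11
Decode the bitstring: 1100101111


Decoding step by step:
Bits 11 -> A
Bits 00 -> C
Bits 10 -> D
Bits 11 -> A
Bits 11 -> A


Decoded message: ACDAA


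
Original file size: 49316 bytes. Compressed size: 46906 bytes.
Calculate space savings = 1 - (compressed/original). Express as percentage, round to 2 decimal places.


ratio = compressed/original = 46906/49316 = 0.951131
savings = 1 - ratio = 1 - 0.951131 = 0.048869
as a percentage: 0.048869 * 100 = 4.89%

Space savings = 1 - 46906/49316 = 4.89%


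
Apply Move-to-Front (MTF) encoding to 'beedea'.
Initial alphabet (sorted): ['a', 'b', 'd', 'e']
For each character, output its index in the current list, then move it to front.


MTF encoding:
'b': index 1 in ['a', 'b', 'd', 'e'] -> ['b', 'a', 'd', 'e']
'e': index 3 in ['b', 'a', 'd', 'e'] -> ['e', 'b', 'a', 'd']
'e': index 0 in ['e', 'b', 'a', 'd'] -> ['e', 'b', 'a', 'd']
'd': index 3 in ['e', 'b', 'a', 'd'] -> ['d', 'e', 'b', 'a']
'e': index 1 in ['d', 'e', 'b', 'a'] -> ['e', 'd', 'b', 'a']
'a': index 3 in ['e', 'd', 'b', 'a'] -> ['a', 'e', 'd', 'b']


Output: [1, 3, 0, 3, 1, 3]


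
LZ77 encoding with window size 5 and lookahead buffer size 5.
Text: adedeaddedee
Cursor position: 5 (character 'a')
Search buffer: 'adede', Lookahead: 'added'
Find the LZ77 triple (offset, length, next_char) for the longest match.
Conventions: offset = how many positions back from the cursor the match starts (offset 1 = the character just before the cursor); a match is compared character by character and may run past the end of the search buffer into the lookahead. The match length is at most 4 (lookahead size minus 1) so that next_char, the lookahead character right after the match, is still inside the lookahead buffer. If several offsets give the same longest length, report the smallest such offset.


Try each offset into the search buffer:
  offset=1 (pos 4, char 'e'): match length 0
  offset=2 (pos 3, char 'd'): match length 0
  offset=3 (pos 2, char 'e'): match length 0
  offset=4 (pos 1, char 'd'): match length 0
  offset=5 (pos 0, char 'a'): match length 2
Longest match has length 2 at offset 5.
next_char = character at position 5 + 2 = 7 -> 'd'

Best match: offset=5, length=2 (matching 'ad' starting at position 0)
LZ77 triple: (5, 2, 'd')


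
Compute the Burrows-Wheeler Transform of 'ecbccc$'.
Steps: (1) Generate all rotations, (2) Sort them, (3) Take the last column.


Rotations (sorted):
  0: $ecbccc -> last char: c
  1: bccc$ec -> last char: c
  2: c$ecbcc -> last char: c
  3: cbccc$e -> last char: e
  4: cc$ecbc -> last char: c
  5: ccc$ecb -> last char: b
  6: ecbccc$ -> last char: $


BWT = cccecb$


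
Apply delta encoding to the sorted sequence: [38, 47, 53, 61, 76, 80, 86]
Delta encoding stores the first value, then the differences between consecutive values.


First value: 38
Deltas:
  47 - 38 = 9
  53 - 47 = 6
  61 - 53 = 8
  76 - 61 = 15
  80 - 76 = 4
  86 - 80 = 6


Delta encoded: [38, 9, 6, 8, 15, 4, 6]


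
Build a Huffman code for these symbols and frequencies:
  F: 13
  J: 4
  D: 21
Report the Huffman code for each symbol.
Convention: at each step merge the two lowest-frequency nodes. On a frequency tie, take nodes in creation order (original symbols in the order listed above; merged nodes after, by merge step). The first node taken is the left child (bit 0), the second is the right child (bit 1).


Huffman tree construction:
Step 1: Merge J(4) + F(13) = 17
Step 2: Merge (J+F)(17) + D(21) = 38
Read each symbol's code off the tree from the root (left child = 0, right child = 1).

Codes:
  F: 01 (length 2)
  J: 00 (length 2)
  D: 1 (length 1)
Average code length: 55/38 = 1.4474 bits/symbol


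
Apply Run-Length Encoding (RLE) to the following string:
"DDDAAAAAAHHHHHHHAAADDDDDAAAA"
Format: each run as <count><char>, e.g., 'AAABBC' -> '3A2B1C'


Scanning runs left to right:
  i=0: run of 'D' x 3 -> '3D'
  i=3: run of 'A' x 6 -> '6A'
  i=9: run of 'H' x 7 -> '7H'
  i=16: run of 'A' x 3 -> '3A'
  i=19: run of 'D' x 5 -> '5D'
  i=24: run of 'A' x 4 -> '4A'

RLE = 3D6A7H3A5D4A


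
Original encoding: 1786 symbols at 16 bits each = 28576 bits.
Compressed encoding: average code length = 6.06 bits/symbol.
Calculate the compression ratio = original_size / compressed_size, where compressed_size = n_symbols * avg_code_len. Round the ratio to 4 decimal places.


original_size = n_symbols * orig_bits = 1786 * 16 = 28576 bits
compressed_size = n_symbols * avg_code_len = 1786 * 6.06 = 10823.16 bits
ratio = original_size / compressed_size = 28576 / 10823.16 = 2.6403

Compression ratio = 2.6403


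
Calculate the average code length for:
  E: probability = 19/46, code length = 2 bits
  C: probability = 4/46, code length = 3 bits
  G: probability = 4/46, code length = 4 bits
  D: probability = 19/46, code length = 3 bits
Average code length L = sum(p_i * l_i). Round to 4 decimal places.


Weighted contributions p_i * l_i:
  E: (19/46) * 2 = 38/46
  C: (4/46) * 3 = 12/46
  G: (4/46) * 4 = 16/46
  D: (19/46) * 3 = 57/46
Sum = (38 + 12 + 16 + 57)/46 = 123/46

L = 123/46 = 2.6739 bits/symbol


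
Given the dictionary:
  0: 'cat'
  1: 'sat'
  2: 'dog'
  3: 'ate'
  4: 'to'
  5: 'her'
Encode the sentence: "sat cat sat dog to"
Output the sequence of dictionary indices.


Look up each word in the dictionary:
  'sat' -> 1
  'cat' -> 0
  'sat' -> 1
  'dog' -> 2
  'to' -> 4

Encoded: [1, 0, 1, 2, 4]


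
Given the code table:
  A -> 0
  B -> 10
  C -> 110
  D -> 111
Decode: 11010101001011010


Decoding:
110 -> C
10 -> B
10 -> B
10 -> B
0 -> A
10 -> B
110 -> C
10 -> B


Result: CBBBABCB


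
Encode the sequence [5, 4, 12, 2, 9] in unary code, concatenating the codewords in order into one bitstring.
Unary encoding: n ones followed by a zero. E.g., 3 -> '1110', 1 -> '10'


Encode each number as n ones followed by a terminating 0:
  5 -> 111110 (6 bits)
  4 -> 11110 (5 bits)
  12 -> 1111111111110 (13 bits)
  2 -> 110 (3 bits)
  9 -> 1111111110 (10 bits)
Total length = 6 + 5 + 13 + 3 + 10 = 37 bits.

Unary([5, 4, 12, 2, 9]) = 1111101111011111111111101101111111110 (37 bits)


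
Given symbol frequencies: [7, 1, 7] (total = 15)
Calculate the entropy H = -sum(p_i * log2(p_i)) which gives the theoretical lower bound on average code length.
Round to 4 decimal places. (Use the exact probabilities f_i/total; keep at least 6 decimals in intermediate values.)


Per-symbol terms -p_i * log2(p_i) with p_i = f_i/15:
  p = 7/15 = 0.466667: log2(p) = -1.099536, -p*log2(p) = 0.513117
  p = 1/15 = 0.066667: log2(p) = -3.906891, -p*log2(p) = 0.260459
  p = 7/15 = 0.466667: log2(p) = -1.099536, -p*log2(p) = 0.513117
H = 0.513117 + 0.260459 + 0.513117 = 1.286693

H = 1.2867 bits/symbol


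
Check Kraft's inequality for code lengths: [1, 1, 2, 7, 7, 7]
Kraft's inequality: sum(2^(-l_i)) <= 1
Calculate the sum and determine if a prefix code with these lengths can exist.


Sum = 2^(-1) + 2^(-1) + 2^(-2) + 2^(-7) + 2^(-7) + 2^(-7)
    = 0.5 + 0.5 + 0.25 + 0.0078125 + 0.0078125 + 0.0078125
    = 163/128 = 1.2734375
Since 1.2734375 > 1, Kraft's inequality is NOT satisfied.
A prefix code with these lengths CANNOT exist.

Kraft sum = 1.2734375. Not satisfied.


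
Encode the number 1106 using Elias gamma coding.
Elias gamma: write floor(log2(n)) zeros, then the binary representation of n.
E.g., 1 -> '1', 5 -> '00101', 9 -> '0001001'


num_bits = floor(log2(1106)) + 1 = 11
leading_zeros = num_bits - 1 = 10
binary(1106) = 10001010010

Elias gamma(1106) = '0000000000' + '10001010010' = 000000000010001010010 (21 bits)


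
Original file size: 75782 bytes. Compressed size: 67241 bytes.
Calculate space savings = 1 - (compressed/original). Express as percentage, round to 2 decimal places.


ratio = compressed/original = 67241/75782 = 0.887295
savings = 1 - ratio = 1 - 0.887295 = 0.112705
as a percentage: 0.112705 * 100 = 11.27%

Space savings = 1 - 67241/75782 = 11.27%


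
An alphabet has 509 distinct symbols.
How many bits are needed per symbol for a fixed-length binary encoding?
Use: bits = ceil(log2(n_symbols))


log2(509) = 8.9915
Bracket: 2^8 = 256 < 509 <= 2^9 = 512
So ceil(log2(509)) = 9

bits = ceil(log2(509)) = ceil(8.9915) = 9 bits


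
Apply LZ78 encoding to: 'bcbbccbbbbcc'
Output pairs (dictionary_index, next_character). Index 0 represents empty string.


LZ78 encoding steps:
Dictionary: {0: ''}
Step 1: w='' (idx 0), next='b' -> output (0, 'b'), add 'b' as idx 1
Step 2: w='' (idx 0), next='c' -> output (0, 'c'), add 'c' as idx 2
Step 3: w='b' (idx 1), next='b' -> output (1, 'b'), add 'bb' as idx 3
Step 4: w='c' (idx 2), next='c' -> output (2, 'c'), add 'cc' as idx 4
Step 5: w='bb' (idx 3), next='b' -> output (3, 'b'), add 'bbb' as idx 5
Step 6: w='b' (idx 1), next='c' -> output (1, 'c'), add 'bc' as idx 6
Step 7: w='c' (idx 2), end of input -> output (2, '')


Encoded: [(0, 'b'), (0, 'c'), (1, 'b'), (2, 'c'), (3, 'b'), (1, 'c'), (2, '')]


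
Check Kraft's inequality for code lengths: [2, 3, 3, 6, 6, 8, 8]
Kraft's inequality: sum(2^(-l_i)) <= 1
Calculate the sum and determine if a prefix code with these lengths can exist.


Sum = 2^(-2) + 2^(-3) + 2^(-3) + 2^(-6) + 2^(-6) + 2^(-8) + 2^(-8)
    = 0.25 + 0.125 + 0.125 + 0.015625 + 0.015625 + 0.00390625 + 0.00390625
    = 138/256 = 0.5390625
Since 0.5390625 <= 1, Kraft's inequality IS satisfied.
A prefix code with these lengths CAN exist.

Kraft sum = 0.5390625. Satisfied.


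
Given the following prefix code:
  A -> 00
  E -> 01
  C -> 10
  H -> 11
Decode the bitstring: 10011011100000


Decoding step by step:
Bits 10 -> C
Bits 01 -> E
Bits 10 -> C
Bits 11 -> H
Bits 10 -> C
Bits 00 -> A
Bits 00 -> A


Decoded message: CECHCAA


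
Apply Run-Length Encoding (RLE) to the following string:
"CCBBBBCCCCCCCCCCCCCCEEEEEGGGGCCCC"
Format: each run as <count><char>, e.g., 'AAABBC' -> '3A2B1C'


Scanning runs left to right:
  i=0: run of 'C' x 2 -> '2C'
  i=2: run of 'B' x 4 -> '4B'
  i=6: run of 'C' x 14 -> '14C'
  i=20: run of 'E' x 5 -> '5E'
  i=25: run of 'G' x 4 -> '4G'
  i=29: run of 'C' x 4 -> '4C'

RLE = 2C4B14C5E4G4C


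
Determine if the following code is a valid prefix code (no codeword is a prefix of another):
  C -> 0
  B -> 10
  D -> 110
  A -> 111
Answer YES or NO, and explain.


Checking each pair (does one codeword prefix another?):
  C='0' vs B='10': no prefix
  C='0' vs D='110': no prefix
  C='0' vs A='111': no prefix
  B='10' vs C='0': no prefix
  B='10' vs D='110': no prefix
  B='10' vs A='111': no prefix
  D='110' vs C='0': no prefix
  D='110' vs B='10': no prefix
  D='110' vs A='111': no prefix
  A='111' vs C='0': no prefix
  A='111' vs B='10': no prefix
  A='111' vs D='110': no prefix
No violation found over all pairs.

YES -- this is a valid prefix code. No codeword is a prefix of any other codeword.


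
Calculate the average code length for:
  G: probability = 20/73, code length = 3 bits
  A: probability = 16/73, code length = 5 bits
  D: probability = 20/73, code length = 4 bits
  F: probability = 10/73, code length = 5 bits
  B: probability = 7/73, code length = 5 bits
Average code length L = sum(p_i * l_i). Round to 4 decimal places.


Weighted contributions p_i * l_i:
  G: (20/73) * 3 = 60/73
  A: (16/73) * 5 = 80/73
  D: (20/73) * 4 = 80/73
  F: (10/73) * 5 = 50/73
  B: (7/73) * 5 = 35/73
Sum = (60 + 80 + 80 + 50 + 35)/73 = 305/73

L = 305/73 = 4.1781 bits/symbol


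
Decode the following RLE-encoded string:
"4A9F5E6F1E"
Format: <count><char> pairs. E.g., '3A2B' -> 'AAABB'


Expanding each <count><char> pair:
  4A -> 'AAAA'
  9F -> 'FFFFFFFFF'
  5E -> 'EEEEE'
  6F -> 'FFFFFF'
  1E -> 'E'

Decoded = AAAAFFFFFFFFFEEEEEFFFFFFE


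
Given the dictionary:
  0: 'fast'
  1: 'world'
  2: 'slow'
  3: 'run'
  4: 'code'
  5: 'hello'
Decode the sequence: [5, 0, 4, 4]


Look up each index in the dictionary:
  5 -> 'hello'
  0 -> 'fast'
  4 -> 'code'
  4 -> 'code'

Decoded: "hello fast code code"


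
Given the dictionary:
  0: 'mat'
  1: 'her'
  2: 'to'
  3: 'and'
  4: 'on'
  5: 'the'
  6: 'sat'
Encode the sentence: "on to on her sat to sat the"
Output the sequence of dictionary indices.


Look up each word in the dictionary:
  'on' -> 4
  'to' -> 2
  'on' -> 4
  'her' -> 1
  'sat' -> 6
  'to' -> 2
  'sat' -> 6
  'the' -> 5

Encoded: [4, 2, 4, 1, 6, 2, 6, 5]


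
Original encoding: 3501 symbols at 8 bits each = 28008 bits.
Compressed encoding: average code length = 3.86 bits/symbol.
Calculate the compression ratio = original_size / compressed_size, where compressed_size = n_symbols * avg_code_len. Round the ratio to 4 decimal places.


original_size = n_symbols * orig_bits = 3501 * 8 = 28008 bits
compressed_size = n_symbols * avg_code_len = 3501 * 3.86 = 13513.86 bits
ratio = original_size / compressed_size = 28008 / 13513.86 = 2.0725

Compression ratio = 2.0725


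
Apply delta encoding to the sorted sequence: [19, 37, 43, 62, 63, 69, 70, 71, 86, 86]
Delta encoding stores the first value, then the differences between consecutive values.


First value: 19
Deltas:
  37 - 19 = 18
  43 - 37 = 6
  62 - 43 = 19
  63 - 62 = 1
  69 - 63 = 6
  70 - 69 = 1
  71 - 70 = 1
  86 - 71 = 15
  86 - 86 = 0


Delta encoded: [19, 18, 6, 19, 1, 6, 1, 1, 15, 0]


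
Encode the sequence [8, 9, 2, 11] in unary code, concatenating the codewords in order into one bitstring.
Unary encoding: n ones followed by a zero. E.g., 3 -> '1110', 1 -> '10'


Encode each number as n ones followed by a terminating 0:
  8 -> 111111110 (9 bits)
  9 -> 1111111110 (10 bits)
  2 -> 110 (3 bits)
  11 -> 111111111110 (12 bits)
Total length = 9 + 10 + 3 + 12 = 34 bits.

Unary([8, 9, 2, 11]) = 1111111101111111110110111111111110 (34 bits)


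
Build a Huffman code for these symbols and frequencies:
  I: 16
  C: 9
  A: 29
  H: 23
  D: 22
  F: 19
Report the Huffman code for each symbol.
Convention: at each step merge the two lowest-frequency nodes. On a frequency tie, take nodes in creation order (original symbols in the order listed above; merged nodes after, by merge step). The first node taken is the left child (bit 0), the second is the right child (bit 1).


Huffman tree construction:
Step 1: Merge C(9) + I(16) = 25
Step 2: Merge F(19) + D(22) = 41
Step 3: Merge H(23) + (C+I)(25) = 48
Step 4: Merge A(29) + (F+D)(41) = 70
Step 5: Merge (H+(C+I))(48) + (A+(F+D))(70) = 118
Read each symbol's code off the tree from the root (left child = 0, right child = 1).

Codes:
  I: 011 (length 3)
  C: 010 (length 3)
  A: 10 (length 2)
  H: 00 (length 2)
  D: 111 (length 3)
  F: 110 (length 3)
Average code length: 302/118 = 2.5593 bits/symbol


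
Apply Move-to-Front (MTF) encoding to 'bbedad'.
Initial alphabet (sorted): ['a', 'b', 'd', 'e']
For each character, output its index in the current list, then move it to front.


MTF encoding:
'b': index 1 in ['a', 'b', 'd', 'e'] -> ['b', 'a', 'd', 'e']
'b': index 0 in ['b', 'a', 'd', 'e'] -> ['b', 'a', 'd', 'e']
'e': index 3 in ['b', 'a', 'd', 'e'] -> ['e', 'b', 'a', 'd']
'd': index 3 in ['e', 'b', 'a', 'd'] -> ['d', 'e', 'b', 'a']
'a': index 3 in ['d', 'e', 'b', 'a'] -> ['a', 'd', 'e', 'b']
'd': index 1 in ['a', 'd', 'e', 'b'] -> ['d', 'a', 'e', 'b']


Output: [1, 0, 3, 3, 3, 1]


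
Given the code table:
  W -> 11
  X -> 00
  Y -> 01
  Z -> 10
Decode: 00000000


Decoding:
00 -> X
00 -> X
00 -> X
00 -> X


Result: XXXX


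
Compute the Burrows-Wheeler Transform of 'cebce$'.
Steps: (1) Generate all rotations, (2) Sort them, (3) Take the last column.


Rotations (sorted):
  0: $cebce -> last char: e
  1: bce$ce -> last char: e
  2: ce$ceb -> last char: b
  3: cebce$ -> last char: $
  4: e$cebc -> last char: c
  5: ebce$c -> last char: c


BWT = eeb$cc


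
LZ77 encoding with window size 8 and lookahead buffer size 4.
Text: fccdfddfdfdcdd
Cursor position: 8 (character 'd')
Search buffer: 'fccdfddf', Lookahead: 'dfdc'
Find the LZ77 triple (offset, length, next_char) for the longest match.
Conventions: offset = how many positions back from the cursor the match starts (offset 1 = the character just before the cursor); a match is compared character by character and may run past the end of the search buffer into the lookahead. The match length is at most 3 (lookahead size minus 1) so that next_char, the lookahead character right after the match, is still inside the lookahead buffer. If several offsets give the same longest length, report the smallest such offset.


Try each offset into the search buffer:
  offset=1 (pos 7, char 'f'): match length 0
  offset=2 (pos 6, char 'd'): match length 3
  offset=3 (pos 5, char 'd'): match length 1
  offset=4 (pos 4, char 'f'): match length 0
  offset=5 (pos 3, char 'd'): match length 3
  offset=6 (pos 2, char 'c'): match length 0
  offset=7 (pos 1, char 'c'): match length 0
  offset=8 (pos 0, char 'f'): match length 0
Longest match has length 3, found at offsets 2, 5; take the smallest, offset 2.
next_char = character at position 8 + 3 = 11 -> 'c'

Best match: offset=2, length=3 (matching 'dfd' starting at position 6)
LZ77 triple: (2, 3, 'c')


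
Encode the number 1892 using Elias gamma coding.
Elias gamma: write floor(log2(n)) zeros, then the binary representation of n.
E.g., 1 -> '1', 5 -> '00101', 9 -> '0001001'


num_bits = floor(log2(1892)) + 1 = 11
leading_zeros = num_bits - 1 = 10
binary(1892) = 11101100100

Elias gamma(1892) = '0000000000' + '11101100100' = 000000000011101100100 (21 bits)


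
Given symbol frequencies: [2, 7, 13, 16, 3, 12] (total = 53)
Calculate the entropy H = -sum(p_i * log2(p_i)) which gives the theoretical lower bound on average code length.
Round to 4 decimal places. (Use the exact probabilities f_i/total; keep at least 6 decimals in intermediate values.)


Per-symbol terms -p_i * log2(p_i) with p_i = f_i/53:
  p = 2/53 = 0.037736: log2(p) = -4.727920, -p*log2(p) = 0.178412
  p = 7/53 = 0.132075: log2(p) = -2.920566, -p*log2(p) = 0.385735
  p = 13/53 = 0.245283: log2(p) = -2.027481, -p*log2(p) = 0.497307
  p = 16/53 = 0.301887: log2(p) = -1.727920, -p*log2(p) = 0.521636
  p = 3/53 = 0.056604: log2(p) = -4.142958, -p*log2(p) = 0.234507
  p = 12/53 = 0.226415: log2(p) = -2.142958, -p*log2(p) = 0.485198
H = 0.178412 + 0.385735 + 0.497307 + 0.521636 + 0.234507 + 0.485198 = 2.302795

H = 2.3028 bits/symbol


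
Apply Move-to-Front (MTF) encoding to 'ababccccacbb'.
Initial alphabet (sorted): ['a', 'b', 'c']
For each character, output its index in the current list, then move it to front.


MTF encoding:
'a': index 0 in ['a', 'b', 'c'] -> ['a', 'b', 'c']
'b': index 1 in ['a', 'b', 'c'] -> ['b', 'a', 'c']
'a': index 1 in ['b', 'a', 'c'] -> ['a', 'b', 'c']
'b': index 1 in ['a', 'b', 'c'] -> ['b', 'a', 'c']
'c': index 2 in ['b', 'a', 'c'] -> ['c', 'b', 'a']
'c': index 0 in ['c', 'b', 'a'] -> ['c', 'b', 'a']
'c': index 0 in ['c', 'b', 'a'] -> ['c', 'b', 'a']
'c': index 0 in ['c', 'b', 'a'] -> ['c', 'b', 'a']
'a': index 2 in ['c', 'b', 'a'] -> ['a', 'c', 'b']
'c': index 1 in ['a', 'c', 'b'] -> ['c', 'a', 'b']
'b': index 2 in ['c', 'a', 'b'] -> ['b', 'c', 'a']
'b': index 0 in ['b', 'c', 'a'] -> ['b', 'c', 'a']


Output: [0, 1, 1, 1, 2, 0, 0, 0, 2, 1, 2, 0]


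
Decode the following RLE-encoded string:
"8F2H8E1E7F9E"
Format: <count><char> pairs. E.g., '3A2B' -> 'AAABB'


Expanding each <count><char> pair:
  8F -> 'FFFFFFFF'
  2H -> 'HH'
  8E -> 'EEEEEEEE'
  1E -> 'E'
  7F -> 'FFFFFFF'
  9E -> 'EEEEEEEEE'

Decoded = FFFFFFFFHHEEEEEEEEEFFFFFFFEEEEEEEEE


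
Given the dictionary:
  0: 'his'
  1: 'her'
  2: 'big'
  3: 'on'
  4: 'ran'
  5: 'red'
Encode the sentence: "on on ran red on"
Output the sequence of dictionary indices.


Look up each word in the dictionary:
  'on' -> 3
  'on' -> 3
  'ran' -> 4
  'red' -> 5
  'on' -> 3

Encoded: [3, 3, 4, 5, 3]


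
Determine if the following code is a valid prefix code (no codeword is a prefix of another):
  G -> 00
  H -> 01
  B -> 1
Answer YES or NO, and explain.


Checking each pair (does one codeword prefix another?):
  G='00' vs H='01': no prefix
  G='00' vs B='1': no prefix
  H='01' vs G='00': no prefix
  H='01' vs B='1': no prefix
  B='1' vs G='00': no prefix
  B='1' vs H='01': no prefix
No violation found over all pairs.

YES -- this is a valid prefix code. No codeword is a prefix of any other codeword.


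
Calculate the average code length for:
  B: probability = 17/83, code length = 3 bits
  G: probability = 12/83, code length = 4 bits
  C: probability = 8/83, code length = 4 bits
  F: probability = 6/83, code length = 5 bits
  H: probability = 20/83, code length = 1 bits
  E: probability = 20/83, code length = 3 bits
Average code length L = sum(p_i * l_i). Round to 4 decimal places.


Weighted contributions p_i * l_i:
  B: (17/83) * 3 = 51/83
  G: (12/83) * 4 = 48/83
  C: (8/83) * 4 = 32/83
  F: (6/83) * 5 = 30/83
  H: (20/83) * 1 = 20/83
  E: (20/83) * 3 = 60/83
Sum = (51 + 48 + 32 + 30 + 20 + 60)/83 = 241/83

L = 241/83 = 2.9036 bits/symbol


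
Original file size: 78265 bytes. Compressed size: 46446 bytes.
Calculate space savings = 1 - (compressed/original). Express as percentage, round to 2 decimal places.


ratio = compressed/original = 46446/78265 = 0.593445
savings = 1 - ratio = 1 - 0.593445 = 0.406555
as a percentage: 0.406555 * 100 = 40.66%

Space savings = 1 - 46446/78265 = 40.66%


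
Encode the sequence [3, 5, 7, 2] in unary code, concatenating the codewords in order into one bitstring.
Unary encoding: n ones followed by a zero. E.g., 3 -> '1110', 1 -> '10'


Encode each number as n ones followed by a terminating 0:
  3 -> 1110 (4 bits)
  5 -> 111110 (6 bits)
  7 -> 11111110 (8 bits)
  2 -> 110 (3 bits)
Total length = 4 + 6 + 8 + 3 = 21 bits.

Unary([3, 5, 7, 2]) = 111011111011111110110 (21 bits)


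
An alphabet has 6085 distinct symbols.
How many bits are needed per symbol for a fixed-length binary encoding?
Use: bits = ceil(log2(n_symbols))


log2(6085) = 12.571
Bracket: 2^12 = 4096 < 6085 <= 2^13 = 8192
So ceil(log2(6085)) = 13

bits = ceil(log2(6085)) = ceil(12.571) = 13 bits


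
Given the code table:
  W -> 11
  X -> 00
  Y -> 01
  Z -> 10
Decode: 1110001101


Decoding:
11 -> W
10 -> Z
00 -> X
11 -> W
01 -> Y


Result: WZXWY


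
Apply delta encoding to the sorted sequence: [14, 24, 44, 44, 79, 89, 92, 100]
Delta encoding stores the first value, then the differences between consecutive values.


First value: 14
Deltas:
  24 - 14 = 10
  44 - 24 = 20
  44 - 44 = 0
  79 - 44 = 35
  89 - 79 = 10
  92 - 89 = 3
  100 - 92 = 8


Delta encoded: [14, 10, 20, 0, 35, 10, 3, 8]


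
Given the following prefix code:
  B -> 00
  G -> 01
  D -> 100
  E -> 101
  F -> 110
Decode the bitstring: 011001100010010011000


Decoding step by step:
Bits 01 -> G
Bits 100 -> D
Bits 110 -> F
Bits 00 -> B
Bits 100 -> D
Bits 100 -> D
Bits 110 -> F
Bits 00 -> B


Decoded message: GDFBDDFB


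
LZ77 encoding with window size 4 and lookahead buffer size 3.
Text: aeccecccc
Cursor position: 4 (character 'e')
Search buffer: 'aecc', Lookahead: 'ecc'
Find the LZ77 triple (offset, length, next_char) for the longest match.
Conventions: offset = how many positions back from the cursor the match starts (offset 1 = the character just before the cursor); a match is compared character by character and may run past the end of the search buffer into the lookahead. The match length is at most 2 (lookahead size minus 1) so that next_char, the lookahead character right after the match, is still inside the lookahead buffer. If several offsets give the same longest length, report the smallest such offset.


Try each offset into the search buffer:
  offset=1 (pos 3, char 'c'): match length 0
  offset=2 (pos 2, char 'c'): match length 0
  offset=3 (pos 1, char 'e'): match length 2
  offset=4 (pos 0, char 'a'): match length 0
Longest match has length 2 at offset 3.
next_char = character at position 4 + 2 = 6 -> 'c'

Best match: offset=3, length=2 (matching 'ec' starting at position 1)
LZ77 triple: (3, 2, 'c')


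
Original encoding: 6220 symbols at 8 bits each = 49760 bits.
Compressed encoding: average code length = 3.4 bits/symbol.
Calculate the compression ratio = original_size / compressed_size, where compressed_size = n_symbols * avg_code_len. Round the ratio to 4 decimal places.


original_size = n_symbols * orig_bits = 6220 * 8 = 49760 bits
compressed_size = n_symbols * avg_code_len = 6220 * 3.4 = 21148.0 bits
ratio = original_size / compressed_size = 49760 / 21148.0 = 2.3529

Compression ratio = 2.3529


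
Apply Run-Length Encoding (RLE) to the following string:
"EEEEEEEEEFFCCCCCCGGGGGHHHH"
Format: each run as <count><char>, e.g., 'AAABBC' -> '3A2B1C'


Scanning runs left to right:
  i=0: run of 'E' x 9 -> '9E'
  i=9: run of 'F' x 2 -> '2F'
  i=11: run of 'C' x 6 -> '6C'
  i=17: run of 'G' x 5 -> '5G'
  i=22: run of 'H' x 4 -> '4H'

RLE = 9E2F6C5G4H


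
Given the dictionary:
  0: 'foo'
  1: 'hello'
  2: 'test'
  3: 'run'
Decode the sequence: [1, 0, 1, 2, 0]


Look up each index in the dictionary:
  1 -> 'hello'
  0 -> 'foo'
  1 -> 'hello'
  2 -> 'test'
  0 -> 'foo'

Decoded: "hello foo hello test foo"


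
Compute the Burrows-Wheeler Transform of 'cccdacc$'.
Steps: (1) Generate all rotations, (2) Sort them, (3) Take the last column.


Rotations (sorted):
  0: $cccdacc -> last char: c
  1: acc$cccd -> last char: d
  2: c$cccdac -> last char: c
  3: cc$cccda -> last char: a
  4: cccdacc$ -> last char: $
  5: ccdacc$c -> last char: c
  6: cdacc$cc -> last char: c
  7: dacc$ccc -> last char: c


BWT = cdca$ccc


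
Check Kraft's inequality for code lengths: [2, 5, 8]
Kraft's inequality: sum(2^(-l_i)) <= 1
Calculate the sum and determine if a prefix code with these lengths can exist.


Sum = 2^(-2) + 2^(-5) + 2^(-8)
    = 0.25 + 0.03125 + 0.00390625
    = 73/256 = 0.28515625
Since 0.28515625 <= 1, Kraft's inequality IS satisfied.
A prefix code with these lengths CAN exist.

Kraft sum = 0.28515625. Satisfied.


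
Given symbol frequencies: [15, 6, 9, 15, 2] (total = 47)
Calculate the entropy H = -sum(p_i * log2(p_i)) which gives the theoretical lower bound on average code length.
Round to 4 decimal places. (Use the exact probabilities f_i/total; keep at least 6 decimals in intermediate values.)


Per-symbol terms -p_i * log2(p_i) with p_i = f_i/47:
  p = 15/47 = 0.319149: log2(p) = -1.647698, -p*log2(p) = 0.525861
  p = 6/47 = 0.127660: log2(p) = -2.969626, -p*log2(p) = 0.379101
  p = 9/47 = 0.191489: log2(p) = -2.384664, -p*log2(p) = 0.456638
  p = 15/47 = 0.319149: log2(p) = -1.647698, -p*log2(p) = 0.525861
  p = 2/47 = 0.042553: log2(p) = -4.554589, -p*log2(p) = 0.193812
H = 0.525861 + 0.379101 + 0.456638 + 0.525861 + 0.193812 = 2.081273

H = 2.0813 bits/symbol


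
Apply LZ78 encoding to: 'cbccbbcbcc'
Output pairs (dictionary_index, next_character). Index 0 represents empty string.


LZ78 encoding steps:
Dictionary: {0: ''}
Step 1: w='' (idx 0), next='c' -> output (0, 'c'), add 'c' as idx 1
Step 2: w='' (idx 0), next='b' -> output (0, 'b'), add 'b' as idx 2
Step 3: w='c' (idx 1), next='c' -> output (1, 'c'), add 'cc' as idx 3
Step 4: w='b' (idx 2), next='b' -> output (2, 'b'), add 'bb' as idx 4
Step 5: w='c' (idx 1), next='b' -> output (1, 'b'), add 'cb' as idx 5
Step 6: w='cc' (idx 3), end of input -> output (3, '')


Encoded: [(0, 'c'), (0, 'b'), (1, 'c'), (2, 'b'), (1, 'b'), (3, '')]


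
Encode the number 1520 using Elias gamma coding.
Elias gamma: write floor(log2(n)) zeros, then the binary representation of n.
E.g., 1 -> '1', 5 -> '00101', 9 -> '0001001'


num_bits = floor(log2(1520)) + 1 = 11
leading_zeros = num_bits - 1 = 10
binary(1520) = 10111110000

Elias gamma(1520) = '0000000000' + '10111110000' = 000000000010111110000 (21 bits)


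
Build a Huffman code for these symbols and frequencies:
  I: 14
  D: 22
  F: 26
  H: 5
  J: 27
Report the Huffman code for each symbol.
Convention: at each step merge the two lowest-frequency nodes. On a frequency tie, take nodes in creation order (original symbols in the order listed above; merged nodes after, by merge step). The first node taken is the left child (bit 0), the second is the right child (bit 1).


Huffman tree construction:
Step 1: Merge H(5) + I(14) = 19
Step 2: Merge (H+I)(19) + D(22) = 41
Step 3: Merge F(26) + J(27) = 53
Step 4: Merge ((H+I)+D)(41) + (F+J)(53) = 94
Read each symbol's code off the tree from the root (left child = 0, right child = 1).

Codes:
  I: 001 (length 3)
  D: 01 (length 2)
  F: 10 (length 2)
  H: 000 (length 3)
  J: 11 (length 2)
Average code length: 207/94 = 2.2021 bits/symbol


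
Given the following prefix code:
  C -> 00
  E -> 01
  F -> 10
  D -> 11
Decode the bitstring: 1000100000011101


Decoding step by step:
Bits 10 -> F
Bits 00 -> C
Bits 10 -> F
Bits 00 -> C
Bits 00 -> C
Bits 01 -> E
Bits 11 -> D
Bits 01 -> E


Decoded message: FCFCCEDE


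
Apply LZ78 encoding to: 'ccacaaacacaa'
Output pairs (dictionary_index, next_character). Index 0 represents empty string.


LZ78 encoding steps:
Dictionary: {0: ''}
Step 1: w='' (idx 0), next='c' -> output (0, 'c'), add 'c' as idx 1
Step 2: w='c' (idx 1), next='a' -> output (1, 'a'), add 'ca' as idx 2
Step 3: w='ca' (idx 2), next='a' -> output (2, 'a'), add 'caa' as idx 3
Step 4: w='' (idx 0), next='a' -> output (0, 'a'), add 'a' as idx 4
Step 5: w='ca' (idx 2), next='c' -> output (2, 'c'), add 'cac' as idx 5
Step 6: w='a' (idx 4), next='a' -> output (4, 'a'), add 'aa' as idx 6


Encoded: [(0, 'c'), (1, 'a'), (2, 'a'), (0, 'a'), (2, 'c'), (4, 'a')]


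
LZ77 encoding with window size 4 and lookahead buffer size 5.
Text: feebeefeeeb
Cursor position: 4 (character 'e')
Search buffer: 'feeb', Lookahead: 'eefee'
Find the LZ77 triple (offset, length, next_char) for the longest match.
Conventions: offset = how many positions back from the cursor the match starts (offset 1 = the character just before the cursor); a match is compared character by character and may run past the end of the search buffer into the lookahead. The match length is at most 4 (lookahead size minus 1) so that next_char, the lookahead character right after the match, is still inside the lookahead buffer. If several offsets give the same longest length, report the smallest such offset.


Try each offset into the search buffer:
  offset=1 (pos 3, char 'b'): match length 0
  offset=2 (pos 2, char 'e'): match length 1
  offset=3 (pos 1, char 'e'): match length 2
  offset=4 (pos 0, char 'f'): match length 0
Longest match has length 2 at offset 3.
next_char = character at position 4 + 2 = 6 -> 'f'

Best match: offset=3, length=2 (matching 'ee' starting at position 1)
LZ77 triple: (3, 2, 'f')


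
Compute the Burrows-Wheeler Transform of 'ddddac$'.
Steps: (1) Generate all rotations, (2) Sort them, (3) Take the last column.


Rotations (sorted):
  0: $ddddac -> last char: c
  1: ac$dddd -> last char: d
  2: c$dddda -> last char: a
  3: dac$ddd -> last char: d
  4: ddac$dd -> last char: d
  5: dddac$d -> last char: d
  6: ddddac$ -> last char: $


BWT = cdaddd$


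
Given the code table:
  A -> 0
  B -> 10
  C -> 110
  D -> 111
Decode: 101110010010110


Decoding:
10 -> B
111 -> D
0 -> A
0 -> A
10 -> B
0 -> A
10 -> B
110 -> C


Result: BDAABABC


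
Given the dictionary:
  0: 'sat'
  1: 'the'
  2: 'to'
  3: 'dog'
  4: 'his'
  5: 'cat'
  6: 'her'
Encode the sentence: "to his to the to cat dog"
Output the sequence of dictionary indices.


Look up each word in the dictionary:
  'to' -> 2
  'his' -> 4
  'to' -> 2
  'the' -> 1
  'to' -> 2
  'cat' -> 5
  'dog' -> 3

Encoded: [2, 4, 2, 1, 2, 5, 3]
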